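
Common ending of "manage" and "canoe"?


Word 1: "manage"
Word 2: "canoe"
Comparing from end:
  Pos -1: 'e' == 'e'
  Pos -2: 'g' != 'o' (stop)
LCS = "e" (length 1)


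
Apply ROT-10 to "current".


Word: "current"
Shift: 10
Each letter → (letter + shift) mod 26:
  'c' (2) + 10 = 12 → 'm'
  'u' (20) + 10 = 4 → 'e'
  'r' (17) + 10 = 1 → 'b'
  'r' (17) + 10 = 1 → 'b'
  'e' (4) + 10 = 14 → 'o'
  'n' (13) + 10 = 23 → 'x'
  't' (19) + 10 = 3 → 'd'
Result = "mebboxd"


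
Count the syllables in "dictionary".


Word: "dictionary"
Syllable breakdown: dic-tion-ar-y
Counting: 4 parts
= 4 syllables


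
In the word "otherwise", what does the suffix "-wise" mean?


Suffix: -wise
As in: otherwise -> other + -wise
Meaning = in the manner of


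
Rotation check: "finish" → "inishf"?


Word: "finish", Candidate: "inishf"
Method: check if candidate is substring of word+word
"finishfinish" contains "inishf"? Yes
Is rotation = Yes


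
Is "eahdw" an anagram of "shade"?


Word 1: "shade" → sorted: adehs
Word 2: "eahdw" → sorted: adehw
Same letters? adehs != adehw
Anagram = No


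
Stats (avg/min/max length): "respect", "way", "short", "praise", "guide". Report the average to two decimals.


Lengths: "respect"=7, "way"=3, "short"=5, "praise"=6, "guide"=5
Sum = 26, Count = 5
Average = 26/5 = 5.20
= avg=5.20, min=3, max=7


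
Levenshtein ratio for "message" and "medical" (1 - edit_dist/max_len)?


Word 1: "message" (length 7)
Word 2: "medical" (length 7)
One optimal edit sequence:
  1. keep 'm'
  2. keep 'e'
  3. substitute 's' -> 'd'  (+1)
  4. substitute 's' -> 'i'  (+1)
  5. substitute 'a' -> 'c'  (+1)
  6. substitute 'g' -> 'a'  (+1)
  7. substitute 'e' -> 'l'  (+1)
Edit distance = 5
Max length = max(7, 7) = 7
Similarity = 1 - 5/7
= 0.2857


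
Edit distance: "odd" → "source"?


Word 1: "odd" (length 3)
Word 2: "source" (length 6)
One optimal edit sequence (insert/delete/substitute each cost 1):
  1. insert 's'  (+1)
  2. keep 'o'
  3. insert 'u'  (+1)
  4. insert 'r'  (+1)
  5. substitute 'd' -> 'c'  (+1)
  6. substitute 'd' -> 'e'  (+1)
Total edit operations: 5
Edit distance = 5


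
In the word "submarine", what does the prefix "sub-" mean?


Prefix: sub-
Example: submarine = sub- + marine
Meaning = under / below


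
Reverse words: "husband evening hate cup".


Original: "husband evening hate cup"
Words (1..n): husband | evening | hate | cup
Reversed (n..1): cup | hate | evening | husband
Result = "cup hate evening husband"


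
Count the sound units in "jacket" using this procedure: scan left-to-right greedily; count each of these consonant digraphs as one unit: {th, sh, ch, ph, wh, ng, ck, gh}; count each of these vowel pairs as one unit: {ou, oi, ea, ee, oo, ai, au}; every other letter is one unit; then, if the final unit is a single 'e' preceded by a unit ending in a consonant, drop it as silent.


Word: "jacket" (6 letters)
Left-to-right scan:
  1. 'j' (letter)
  2. 'a' (letter)
  3. 'ck' (digraph)
  4. 'e' (letter)
  5. 't' (letter)
Units from scan: 5
Sound units = 5 units


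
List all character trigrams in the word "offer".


Word: "offer" (length 5)
Number of trigrams = 5 - 3 + 1 = 3
  Position 0: "off"
  Position 1: "ffe"
  Position 2: "fer"
Trigrams = "off", "ffe", "fer"


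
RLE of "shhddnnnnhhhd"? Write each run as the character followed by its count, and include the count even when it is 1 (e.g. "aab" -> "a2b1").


String: "shhddnnnnhhhd"
Scanning for consecutive runs:
  's' x 1
  'h' x 2
  'd' x 2
  'n' x 4
  'h' x 3
  'd' x 1
RLE = "s1h2d2n4h3d1"


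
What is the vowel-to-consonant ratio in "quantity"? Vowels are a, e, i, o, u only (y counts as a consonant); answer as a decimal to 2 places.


Word: "quantity"
Vowels (a,e,i,o,u): 3
Consonants: 5
Ratio = 3/5
= 0.60


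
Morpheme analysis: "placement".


Word: "placement"
Morphemes: place | -ment
Each morpheme carries meaning
= 2 morphemes


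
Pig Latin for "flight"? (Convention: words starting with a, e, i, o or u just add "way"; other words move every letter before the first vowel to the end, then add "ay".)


Word: "flight"
Starts with consonant(s) → move to end, add 'ay'
Consonant cluster: "fl"
Pig Latin = "ightflay"


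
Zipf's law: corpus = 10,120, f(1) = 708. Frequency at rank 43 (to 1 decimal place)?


Zipf's law: f(r) = f(1) / r
f(1) = 708
f(43) = 708 / 43
= 16.5 occurrences


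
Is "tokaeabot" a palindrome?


Word: "tokaeabot"
Reversed: "tobaeakot"
Forward == Backward? tokaeabot != tobaeakot
Palindrome = No


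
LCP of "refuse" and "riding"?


Word 1: "refuse"
Word 2: "riding"
Comparing from start:
  Pos 0: 'r' == 'r'
  Pos 1: 'e' != 'i' (stop)
LCP = "r" (length 1)


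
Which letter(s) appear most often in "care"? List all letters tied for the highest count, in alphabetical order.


Word: "care"
Letter counts:
  'a': 1
  'c': 1
  'e': 1
  'r': 1
Maximum count = 1
Most frequent = 'a', 'c', 'e', 'r' (1 time each)


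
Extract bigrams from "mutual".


Word: "mutual" (length 6)
Number of bigrams = 6 - 2 + 1 = 5
  Position 0: "mu"
  Position 1: "ut"
  Position 2: "tu"
  Position 3: "ua"
  Position 4: "al"
Bigrams = "mu", "ut", "tu", "ua", "al"


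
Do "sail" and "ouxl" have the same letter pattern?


Pattern of "sail": [0, 1, 2, 3]
Pattern of "ouxl": [0, 1, 2, 3]
Patterns match
Same pattern = Yes


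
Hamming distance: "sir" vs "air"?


Comparing character by character (same length = 3):
  Pos 0: 's' vs 'a' !=
  Pos 1: 'i' vs 'i' =
  Pos 2: 'r' vs 'r' =
Hamming distance = 1


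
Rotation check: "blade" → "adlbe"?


Word: "blade", Candidate: "adlbe"
Method: check if candidate is substring of word+word
"bladeblade" contains "adlbe"? No
Is rotation = No


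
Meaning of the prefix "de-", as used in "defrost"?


Prefix: de-
Example: defrost = de- + frost
Meaning = remove / reverse


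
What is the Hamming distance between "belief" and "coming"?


Comparing character by character (same length = 6):
  Pos 0: 'b' vs 'c' !=
  Pos 1: 'e' vs 'o' !=
  Pos 2: 'l' vs 'm' !=
  Pos 3: 'i' vs 'i' =
  Pos 4: 'e' vs 'n' !=
  Pos 5: 'f' vs 'g' !=
Hamming distance = 5


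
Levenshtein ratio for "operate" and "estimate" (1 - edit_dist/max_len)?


Word 1: "operate" (length 7)
Word 2: "estimate" (length 8)
One optimal edit sequence:
  1. insert 'e'  (+1)
  2. substitute 'o' -> 's'  (+1)
  3. substitute 'p' -> 't'  (+1)
  4. substitute 'e' -> 'i'  (+1)
  5. substitute 'r' -> 'm'  (+1)
  6. keep 'a'
  7. keep 't'
  8. keep 'e'
Edit distance = 5
Max length = max(7, 8) = 8
Similarity = 1 - 5/8
= 0.3750


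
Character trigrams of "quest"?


Word: "quest" (length 5)
Number of trigrams = 5 - 3 + 1 = 3
  Position 0: "que"
  Position 1: "ues"
  Position 2: "est"
Trigrams = "que", "ues", "est"


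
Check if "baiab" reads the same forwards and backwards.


Word: "baiab"
Reversed: "baiab"
Forward == Backward? baiab == baiab
Palindrome = Yes


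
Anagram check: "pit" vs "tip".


Word 1: "pit" → sorted: ipt
Word 2: "tip" → sorted: ipt
Same letters? ipt == ipt
Anagram = Yes


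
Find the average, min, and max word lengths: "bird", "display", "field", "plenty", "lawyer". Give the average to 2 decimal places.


Lengths: "bird"=4, "display"=7, "field"=5, "plenty"=6, "lawyer"=6
Sum = 28, Count = 5
Average = 28/5 = 5.60
= avg=5.60, min=4, max=7


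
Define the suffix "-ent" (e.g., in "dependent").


Suffix: -ent
Example: dependent = depend + -ent
Meaning = one who / that which


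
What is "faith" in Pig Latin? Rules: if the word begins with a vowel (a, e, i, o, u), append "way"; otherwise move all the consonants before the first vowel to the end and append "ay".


Word: "faith"
Starts with consonant(s) → move to end, add 'ay'
Consonant cluster: "f"
Pig Latin = "aithfay"


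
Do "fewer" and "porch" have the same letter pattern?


Pattern of "fewer": [0, 1, 2, 1, 3]
Pattern of "porch": [0, 1, 2, 3, 4]
Patterns do not match
Same pattern = No


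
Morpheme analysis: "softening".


Word: "softening"
Morphemes: soft + -en + -ing
Each morpheme carries meaning
= 3 morphemes


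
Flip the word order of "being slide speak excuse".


Original: "being slide speak excuse"
Words (1..n): being | slide | speak | excuse
Reversed (n..1): excuse | speak | slide | being
Result = "excuse speak slide being"


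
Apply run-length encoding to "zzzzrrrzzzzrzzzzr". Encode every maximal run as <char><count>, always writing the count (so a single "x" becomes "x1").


String: "zzzzrrrzzzzrzzzzr"
Scanning for consecutive runs:
  'z' x 4
  'r' x 3
  'z' x 4
  'r' x 1
  'z' x 4
  'r' x 1
RLE = "z4r3z4r1z4r1"


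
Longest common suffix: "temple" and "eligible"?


Word 1: "temple"
Word 2: "eligible"
Comparing from end:
  Pos -1: 'e' == 'e'
  Pos -2: 'l' == 'l'
  Pos -3: 'p' != 'b' (stop)
LCS = "le" (length 2)


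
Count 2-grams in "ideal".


Word: "ideal" (length 5)
Number of 2-grams = length - 2 + 1 = 5 - 2 + 1
= 4


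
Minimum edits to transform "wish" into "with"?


Word 1: "wish" (length 4)
Word 2: "with" (length 4)
One optimal edit sequence (insert/delete/substitute each cost 1):
  1. keep 'w'
  2. keep 'i'
  3. substitute 's' -> 't'  (+1)
  4. keep 'h'
Total edit operations: 1
Edit distance = 1


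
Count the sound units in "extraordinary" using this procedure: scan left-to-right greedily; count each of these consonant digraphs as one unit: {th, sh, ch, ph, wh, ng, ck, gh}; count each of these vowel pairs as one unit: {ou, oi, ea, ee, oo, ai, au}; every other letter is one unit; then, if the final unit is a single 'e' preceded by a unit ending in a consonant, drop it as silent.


Word: "extraordinary" (13 letters)
Left-to-right scan:
  [1] 'e' (letter)
  [2] 'x' (letter)
  [3] 't' (letter)
  [4] 'r' (letter)
  [5] 'a' (letter)
  [6] 'o' (letter)
  [7] 'r' (letter)
  [8] 'd' (letter)
  [9] 'i' (letter)
  [10] 'n' (letter)
  [11] 'a' (letter)
  [12] 'r' (letter)
  [13] 'y' (letter)
Units from scan: 13
Sound units = 13 units


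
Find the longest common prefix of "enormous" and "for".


Word 1: "enormous"
Word 2: "for"
Comparing from start:
  Pos 0: 'e' != 'f' (stop)
LCP = "" (length 0)


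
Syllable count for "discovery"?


Word: "discovery"
Syllable breakdown: dis / cov / er / y
Counting: 4 parts
= 4 syllables


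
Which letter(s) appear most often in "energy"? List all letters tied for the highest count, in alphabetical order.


Word: "energy"
Letter counts:
  'e': 2
  'g': 1
  'n': 1
  'r': 1
  'y': 1
Maximum count = 2
Most frequent = 'e' (2 times each)


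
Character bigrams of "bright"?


Word: "bright" (length 6)
Number of bigrams = 6 - 2 + 1 = 5
  Position 0: "br"
  Position 1: "ri"
  Position 2: "ig"
  Position 3: "gh"
  Position 4: "ht"
Bigrams = "br", "ri", "ig", "gh", "ht"


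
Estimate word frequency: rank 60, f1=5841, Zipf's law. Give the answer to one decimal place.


Zipf's law: f(r) = f(1) / r
f(1) = 5841
f(60) = 5841 / 60
= 97.4 occurrences


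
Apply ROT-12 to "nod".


Word: "nod"
Shift: 12
Each letter → (letter + shift) mod 26:
  'n' (13) + 12 = 25 → 'z'
  'o' (14) + 12 = 0 → 'a'
  'd' (3) + 12 = 15 → 'p'
Result = "zap"


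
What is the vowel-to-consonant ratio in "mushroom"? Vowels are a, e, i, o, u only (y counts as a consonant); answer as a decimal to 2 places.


Word: "mushroom"
Vowels (a,e,i,o,u): 3
Consonants: 5
Ratio = 3/5
= 0.60


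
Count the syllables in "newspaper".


Word: "newspaper"
Syllable breakdown: news · pa · per
Counting: 3 parts
= 3 syllables


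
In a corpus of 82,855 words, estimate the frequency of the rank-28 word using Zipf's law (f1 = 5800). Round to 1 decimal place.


Zipf's law: f(r) = f(1) / r
f(1) = 5800
f(28) = 5800 / 28
= 207.1 occurrences


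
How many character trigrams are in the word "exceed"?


Word: "exceed" (length 6)
Number of 3-grams = length - 3 + 1 = 6 - 3 + 1
= 4


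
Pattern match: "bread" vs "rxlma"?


Pattern of "bread": [0, 1, 2, 3, 4]
Pattern of "rxlma": [0, 1, 2, 3, 4]
Patterns match
Same pattern = Yes


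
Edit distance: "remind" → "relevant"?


Word 1: "remind" (length 6)
Word 2: "relevant" (length 8)
One optimal edit sequence (insert/delete/substitute each cost 1):
  1. keep 'r'
  2. insert 'e'  (+1)
  3. insert 'l'  (+1)
  4. keep 'e'
  5. substitute 'm' -> 'v'  (+1)
  6. substitute 'i' -> 'a'  (+1)
  7. keep 'n'
  8. substitute 'd' -> 't'  (+1)
Total edit operations: 5
Edit distance = 5


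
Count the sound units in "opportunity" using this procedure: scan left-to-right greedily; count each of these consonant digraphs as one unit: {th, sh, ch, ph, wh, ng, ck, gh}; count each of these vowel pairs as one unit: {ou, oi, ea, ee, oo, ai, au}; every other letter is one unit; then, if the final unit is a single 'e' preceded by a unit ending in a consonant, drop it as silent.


Word: "opportunity" (11 letters)
Left-to-right scan:
  [1] 'o' (letter)
  [2] 'p' (letter)
  [3] 'p' (letter)
  [4] 'o' (letter)
  [5] 'r' (letter)
  [6] 't' (letter)
  [7] 'u' (letter)
  [8] 'n' (letter)
  [9] 'i' (letter)
  [10] 't' (letter)
  [11] 'y' (letter)
Units from scan: 11
Sound units = 11 units


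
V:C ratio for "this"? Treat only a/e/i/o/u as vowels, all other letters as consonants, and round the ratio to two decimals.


Word: "this"
Vowels (a,e,i,o,u): 1
Consonants: 3
Ratio = 1/3
= 0.33


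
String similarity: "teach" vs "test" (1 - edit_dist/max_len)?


Word 1: "teach" (length 5)
Word 2: "test" (length 4)
One optimal edit sequence:
  1. keep 't'
  2. keep 'e'
  3. delete 'a'  (+1)
  4. substitute 'c' -> 's'  (+1)
  5. substitute 'h' -> 't'  (+1)
Edit distance = 3
Max length = max(5, 4) = 5
Similarity = 1 - 3/5
= 0.4000


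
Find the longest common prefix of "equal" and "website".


Word 1: "equal"
Word 2: "website"
Comparing from start:
  Pos 0: 'e' != 'w' (stop)
LCP = "" (length 0)


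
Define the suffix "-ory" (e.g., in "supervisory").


Suffix: -ory
Example: supervisory (supervise + -ory, with a spelling change)
Meaning = relating to / place for


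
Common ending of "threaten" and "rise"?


Word 1: "threaten"
Word 2: "rise"
Comparing from end:
  Pos -1: 'n' != 'e' (stop)
LCS = "" (length 0)


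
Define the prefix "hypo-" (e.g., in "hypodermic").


Prefix: hypo-
Example: hypodermic = hypo- + dermic
Meaning = under / below normal


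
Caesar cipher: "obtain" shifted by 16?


Word: "obtain"
Shift: 16
Each letter → (letter + shift) mod 26:
  'o' (14) + 16 = 4 → 'e'
  'b' (1) + 16 = 17 → 'r'
  't' (19) + 16 = 9 → 'j'
  'a' (0) + 16 = 16 → 'q'
  'i' (8) + 16 = 24 → 'y'
  'n' (13) + 16 = 3 → 'd'
Result = "erjqyd"


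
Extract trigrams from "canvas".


Word: "canvas" (length 6)
Number of trigrams = 6 - 3 + 1 = 4
  Position 0: "can"
  Position 1: "anv"
  Position 2: "nva"
  Position 3: "vas"
Trigrams = "can", "anv", "nva", "vas"


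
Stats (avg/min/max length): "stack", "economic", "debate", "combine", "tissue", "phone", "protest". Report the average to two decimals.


Lengths: "stack"=5, "economic"=8, "debate"=6, "combine"=7, "tissue"=6, "phone"=5, "protest"=7
Sum = 44, Count = 7
Average = 44/7 = 6.29
= avg=6.29, min=5, max=8


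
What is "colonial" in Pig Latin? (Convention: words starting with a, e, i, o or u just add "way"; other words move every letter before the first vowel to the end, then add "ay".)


Word: "colonial"
Starts with consonant(s) → move to end, add 'ay'
Consonant cluster: "c"
Pig Latin = "olonialcay"


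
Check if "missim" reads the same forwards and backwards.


Word: "missim"
Reversed: "missim"
Forward == Backward? missim == missim
Palindrome = Yes


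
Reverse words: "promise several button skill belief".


Original: "promise several button skill belief"
Words (1..n): promise | several | button | skill | belief
Reversed (n..1): belief | skill | button | several | promise
Result = "belief skill button several promise"


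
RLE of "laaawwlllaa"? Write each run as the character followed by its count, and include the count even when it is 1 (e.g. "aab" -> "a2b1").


String: "laaawwlllaa"
Scanning for consecutive runs:
  'l' x 1
  'a' x 3
  'w' x 2
  'l' x 3
  'a' x 2
RLE = "l1a3w2l3a2"


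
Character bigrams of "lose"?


Word: "lose" (length 4)
Number of bigrams = 4 - 2 + 1 = 3
  Position 0: "lo"
  Position 1: "os"
  Position 2: "se"
Bigrams = "lo", "os", "se"


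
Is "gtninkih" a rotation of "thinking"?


Word: "thinking", Candidate: "gtninkih"
Method: check if candidate is substring of word+word
"thinkingthinking" contains "gtninkih"? No
Is rotation = No


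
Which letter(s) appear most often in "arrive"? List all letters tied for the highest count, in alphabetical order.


Word: "arrive"
Letter counts:
  'a': 1
  'e': 1
  'i': 1
  'r': 2
  'v': 1
Maximum count = 2
Most frequent = 'r' (2 times each)


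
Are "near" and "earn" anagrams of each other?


Word 1: "near" → sorted: aenr
Word 2: "earn" → sorted: aenr
Same letters? aenr == aenr
Anagram = Yes


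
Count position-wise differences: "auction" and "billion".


Comparing character by character (same length = 7):
  Pos 0: 'a' vs 'b' !=
  Pos 1: 'u' vs 'i' !=
  Pos 2: 'c' vs 'l' !=
  Pos 3: 't' vs 'l' !=
  Pos 4: 'i' vs 'i' =
  Pos 5: 'o' vs 'o' =
  Pos 6: 'n' vs 'n' =
Hamming distance = 4


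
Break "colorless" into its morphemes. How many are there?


Word: "colorless"
Morphemes: color + -less
Each morpheme carries meaning
= 2 morphemes


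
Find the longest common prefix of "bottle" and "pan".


Word 1: "bottle"
Word 2: "pan"
Comparing from start:
  Pos 0: 'b' != 'p' (stop)
LCP = "" (length 0)


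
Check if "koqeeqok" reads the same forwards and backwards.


Word: "koqeeqok"
Reversed: "koqeeqok"
Forward == Backward? koqeeqok == koqeeqok
Palindrome = Yes


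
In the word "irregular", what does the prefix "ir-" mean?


Prefix: ir-
Example: irregular = ir- + regular
Meaning = not


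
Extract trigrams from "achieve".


Word: "achieve" (length 7)
Number of trigrams = 7 - 3 + 1 = 5
  Position 0: "ach"
  Position 1: "chi"
  Position 2: "hie"
  Position 3: "iev"
  Position 4: "eve"
Trigrams = "ach", "chi", "hie", "iev", "eve"


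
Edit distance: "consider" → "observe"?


Word 1: "consider" (length 8)
Word 2: "observe" (length 7)
One optimal edit sequence (insert/delete/substitute each cost 1):
  1. delete 'c'  (+1)
  2. keep 'o'
  3. substitute 'n' -> 'b'  (+1)
  4. keep 's'
  5. substitute 'i' -> 'e'  (+1)
  6. substitute 'd' -> 'r'  (+1)
  7. substitute 'e' -> 'v'  (+1)
  8. substitute 'r' -> 'e'  (+1)
Total edit operations: 6
Edit distance = 6


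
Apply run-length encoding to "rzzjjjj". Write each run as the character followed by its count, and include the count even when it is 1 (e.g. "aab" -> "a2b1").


String: "rzzjjjj"
Scanning for consecutive runs:
  'r' x 1
  'z' x 2
  'j' x 4
RLE = "r1z2j4"


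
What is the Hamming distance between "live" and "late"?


Comparing character by character (same length = 4):
  Pos 0: 'l' vs 'l' =
  Pos 1: 'i' vs 'a' !=
  Pos 2: 'v' vs 't' !=
  Pos 3: 'e' vs 'e' =
Hamming distance = 2


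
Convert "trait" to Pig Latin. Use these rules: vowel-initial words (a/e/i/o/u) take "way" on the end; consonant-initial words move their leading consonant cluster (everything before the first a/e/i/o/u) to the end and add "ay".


Word: "trait"
Starts with consonant(s) → move to end, add 'ay'
Consonant cluster: "tr"
Pig Latin = "aittray"


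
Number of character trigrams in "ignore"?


Word: "ignore" (length 6)
Number of 3-grams = length - 3 + 1 = 6 - 3 + 1
= 4


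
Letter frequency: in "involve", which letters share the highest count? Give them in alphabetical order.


Word: "involve"
Letter counts:
  'e': 1
  'i': 1
  'l': 1
  'n': 1
  'o': 1
  'v': 2
Maximum count = 2
Most frequent = 'v' (2 times each)


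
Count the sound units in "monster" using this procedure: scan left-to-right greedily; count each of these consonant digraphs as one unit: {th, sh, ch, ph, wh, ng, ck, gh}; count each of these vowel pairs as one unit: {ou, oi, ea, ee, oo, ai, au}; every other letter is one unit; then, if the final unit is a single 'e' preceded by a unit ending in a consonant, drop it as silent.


Word: "monster" (7 letters)
Left-to-right scan:
  [1] 'm' (letter)
  [2] 'o' (letter)
  [3] 'n' (letter)
  [4] 's' (letter)
  [5] 't' (letter)
  [6] 'e' (letter)
  [7] 'r' (letter)
Units from scan: 7
Sound units = 7 units


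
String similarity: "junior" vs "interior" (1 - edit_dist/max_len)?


Word 1: "junior" (length 6)
Word 2: "interior" (length 8)
One optimal edit sequence:
  1. insert 'i'  (+1)
  2. insert 'n'  (+1)
  3. substitute 'j' -> 't'  (+1)
  4. substitute 'u' -> 'e'  (+1)
  5. substitute 'n' -> 'r'  (+1)
  6. keep 'i'
  7. keep 'o'
  8. keep 'r'
Edit distance = 5
Max length = max(6, 8) = 8
Similarity = 1 - 5/8
= 0.3750


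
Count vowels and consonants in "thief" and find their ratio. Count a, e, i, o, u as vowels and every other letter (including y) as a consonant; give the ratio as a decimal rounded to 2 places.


Word: "thief"
Vowels (a,e,i,o,u): 2
Consonants: 3
Ratio = 2/3
= 0.67


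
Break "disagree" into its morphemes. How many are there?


Word: "disagree"
Morphemes: dis- + agree
Each morpheme carries meaning
= 2 morphemes


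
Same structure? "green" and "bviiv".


Pattern of "green": [0, 1, 2, 2, 3]
Pattern of "bviiv": [0, 1, 2, 2, 1]
Patterns do not match
Same pattern = No


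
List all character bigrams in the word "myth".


Word: "myth" (length 4)
Number of bigrams = 4 - 2 + 1 = 3
  Position 0: "my"
  Position 1: "yt"
  Position 2: "th"
Bigrams = "my", "yt", "th"


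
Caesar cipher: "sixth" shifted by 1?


Word: "sixth"
Shift: 1
Each letter → (letter + shift) mod 26:
  's' (18) + 1 = 19 → 't'
  'i' (8) + 1 = 9 → 'j'
  'x' (23) + 1 = 24 → 'y'
  't' (19) + 1 = 20 → 'u'
  'h' (7) + 1 = 8 → 'i'
Result = "tjyui"


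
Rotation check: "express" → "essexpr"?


Word: "express", Candidate: "essexpr"
Method: check if candidate is substring of word+word
"expressexpress" contains "essexpr"? Yes
Is rotation = Yes


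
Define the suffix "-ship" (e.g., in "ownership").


Suffix: -ship
Example: ownership = owner + -ship
Meaning = state / position


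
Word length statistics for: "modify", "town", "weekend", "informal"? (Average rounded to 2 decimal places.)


Lengths: "modify"=6, "town"=4, "weekend"=7, "informal"=8
Sum = 25, Count = 4
Average = 25/4 = 6.25
= avg=6.25, min=4, max=8


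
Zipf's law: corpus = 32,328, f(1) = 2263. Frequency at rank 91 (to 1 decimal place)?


Zipf's law: f(r) = f(1) / r
f(1) = 2263
f(91) = 2263 / 91
= 24.9 occurrences


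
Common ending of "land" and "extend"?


Word 1: "land"
Word 2: "extend"
Comparing from end:
  Pos -1: 'd' == 'd'
  Pos -2: 'n' == 'n'
  Pos -3: 'a' != 'e' (stop)
LCS = "nd" (length 2)


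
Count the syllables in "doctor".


Word: "doctor"
Syllable breakdown: doc | tor
Counting: 2 parts
= 2 syllables


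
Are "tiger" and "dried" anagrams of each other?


Word 1: "tiger" → sorted: egirt
Word 2: "dried" → sorted: ddeir
Same letters? egirt != ddeir
Anagram = No


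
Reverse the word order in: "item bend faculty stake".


Original: "item bend faculty stake"
Words (1..n): item | bend | faculty | stake
Reversed (n..1): stake | faculty | bend | item
Result = "stake faculty bend item"


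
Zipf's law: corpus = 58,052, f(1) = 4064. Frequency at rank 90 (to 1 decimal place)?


Zipf's law: f(r) = f(1) / r
f(1) = 4064
f(90) = 4064 / 90
= 45.2 occurrences


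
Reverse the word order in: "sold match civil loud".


Original: "sold match civil loud"
Words (1..n): sold | match | civil | loud
Reversed (n..1): loud | civil | match | sold
Result = "loud civil match sold"


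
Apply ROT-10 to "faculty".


Word: "faculty"
Shift: 10
Each letter → (letter + shift) mod 26:
  'f' (5) + 10 = 15 → 'p'
  'a' (0) + 10 = 10 → 'k'
  'c' (2) + 10 = 12 → 'm'
  'u' (20) + 10 = 4 → 'e'
  'l' (11) + 10 = 21 → 'v'
  't' (19) + 10 = 3 → 'd'
  'y' (24) + 10 = 8 → 'i'
Result = "pkmevdi"


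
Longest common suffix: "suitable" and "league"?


Word 1: "suitable"
Word 2: "league"
Comparing from end:
  Pos -1: 'e' == 'e'
  Pos -2: 'l' != 'u' (stop)
LCS = "e" (length 1)


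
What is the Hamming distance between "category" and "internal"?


Comparing character by character (same length = 8):
  Pos 0: 'c' vs 'i' !=
  Pos 1: 'a' vs 'n' !=
  Pos 2: 't' vs 't' =
  Pos 3: 'e' vs 'e' =
  Pos 4: 'g' vs 'r' !=
  Pos 5: 'o' vs 'n' !=
  Pos 6: 'r' vs 'a' !=
  Pos 7: 'y' vs 'l' !=
Hamming distance = 6


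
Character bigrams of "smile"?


Word: "smile" (length 5)
Number of bigrams = 5 - 2 + 1 = 4
  Position 0: "sm"
  Position 1: "mi"
  Position 2: "il"
  Position 3: "le"
Bigrams = "sm", "mi", "il", "le"


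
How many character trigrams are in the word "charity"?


Word: "charity" (length 7)
Number of 3-grams = length - 3 + 1 = 7 - 3 + 1
= 5


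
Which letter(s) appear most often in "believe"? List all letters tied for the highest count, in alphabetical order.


Word: "believe"
Letter counts:
  'b': 1
  'e': 3
  'i': 1
  'l': 1
  'v': 1
Maximum count = 3
Most frequent = 'e' (3 times each)


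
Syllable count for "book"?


Word: "book"
Syllable breakdown: book
Counting: 1 part
= 1 syllable


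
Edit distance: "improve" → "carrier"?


Word 1: "improve" (length 7)
Word 2: "carrier" (length 7)
One optimal edit sequence (insert/delete/substitute each cost 1):
  1. substitute 'i' -> 'c'  (+1)
  2. substitute 'm' -> 'a'  (+1)
  3. substitute 'p' -> 'r'  (+1)
  4. keep 'r'
  5. substitute 'o' -> 'i'  (+1)
  6. substitute 'v' -> 'e'  (+1)
  7. substitute 'e' -> 'r'  (+1)
Total edit operations: 6
Edit distance = 6


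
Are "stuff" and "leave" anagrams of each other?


Word 1: "stuff" → sorted: ffstu
Word 2: "leave" → sorted: aeelv
Same letters? ffstu != aeelv
Anagram = No


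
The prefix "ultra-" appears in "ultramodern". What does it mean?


Prefix: ultra-
Example: ultramodern (ultra- + modern)
Meaning = beyond


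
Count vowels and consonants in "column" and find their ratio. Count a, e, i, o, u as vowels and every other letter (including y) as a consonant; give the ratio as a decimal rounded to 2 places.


Word: "column"
Vowels (a,e,i,o,u): 2
Consonants: 4
Ratio = 2/4
= 0.50


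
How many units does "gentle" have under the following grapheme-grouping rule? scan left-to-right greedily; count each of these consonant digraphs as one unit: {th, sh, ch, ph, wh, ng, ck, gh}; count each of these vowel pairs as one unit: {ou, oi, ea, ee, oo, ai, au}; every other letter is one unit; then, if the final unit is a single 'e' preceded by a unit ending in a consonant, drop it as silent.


Word: "gentle" (6 letters)
Left-to-right scan:
  [1] 'g' (letter)
  [2] 'e' (letter)
  [3] 'n' (letter)
  [4] 't' (letter)
  [5] 'l' (letter)
  [6] 'e' (letter)
Units from scan: 6
Final unit is 'e' after a consonant -> drop as silent (-1)
Sound units = 5 units


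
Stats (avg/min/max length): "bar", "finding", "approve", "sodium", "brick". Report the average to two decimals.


Lengths: "bar"=3, "finding"=7, "approve"=7, "sodium"=6, "brick"=5
Sum = 28, Count = 5
Average = 28/5 = 5.60
= avg=5.60, min=3, max=7


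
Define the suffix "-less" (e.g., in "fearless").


Suffix: -less
Example: fearless (fear + -less)
Meaning = without


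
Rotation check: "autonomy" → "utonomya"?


Word: "autonomy", Candidate: "utonomya"
Method: check if candidate is substring of word+word
"autonomyautonomy" contains "utonomya"? Yes
Is rotation = Yes


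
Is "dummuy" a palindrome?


Word: "dummuy"
Reversed: "yummud"
Forward == Backward? dummuy != yummud
Palindrome = No


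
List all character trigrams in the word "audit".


Word: "audit" (length 5)
Number of trigrams = 5 - 3 + 1 = 3
  Position 0: "aud"
  Position 1: "udi"
  Position 2: "dit"
Trigrams = "aud", "udi", "dit"


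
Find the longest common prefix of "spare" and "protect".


Word 1: "spare"
Word 2: "protect"
Comparing from start:
  Pos 0: 's' != 'p' (stop)
LCP = "" (length 0)


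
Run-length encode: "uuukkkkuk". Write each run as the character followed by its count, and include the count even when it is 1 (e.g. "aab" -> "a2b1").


String: "uuukkkkuk"
Scanning for consecutive runs:
  'u' x 3
  'k' x 4
  'u' x 1
  'k' x 1
RLE = "u3k4u1k1"


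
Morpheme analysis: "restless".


Word: "restless"
Morphemes: rest / -less
Each morpheme carries meaning
= 2 morphemes


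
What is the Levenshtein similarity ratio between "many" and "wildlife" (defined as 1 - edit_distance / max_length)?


Word 1: "many" (length 4)
Word 2: "wildlife" (length 8)
One optimal edit sequence:
  1. insert 'w'  (+1)
  2. insert 'i'  (+1)
  3. insert 'l'  (+1)
  4. insert 'd'  (+1)
  5. substitute 'm' -> 'l'  (+1)
  6. substitute 'a' -> 'i'  (+1)
  7. substitute 'n' -> 'f'  (+1)
  8. substitute 'y' -> 'e'  (+1)
Edit distance = 8
Max length = max(4, 8) = 8
Similarity = 1 - 8/8
= 0.0000


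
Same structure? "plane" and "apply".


Pattern of "plane": [0, 1, 2, 3, 4]
Pattern of "apply": [0, 1, 1, 2, 3]
Patterns do not match
Same pattern = No


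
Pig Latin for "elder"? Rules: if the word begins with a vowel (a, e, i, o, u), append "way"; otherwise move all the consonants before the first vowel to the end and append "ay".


Word: "elder"
Starts with vowel → add 'way'
Pig Latin = "elderway"


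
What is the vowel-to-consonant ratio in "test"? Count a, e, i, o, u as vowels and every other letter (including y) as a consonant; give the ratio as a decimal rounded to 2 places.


Word: "test"
Vowels (a,e,i,o,u): 1
Consonants: 3
Ratio = 1/3
= 0.33


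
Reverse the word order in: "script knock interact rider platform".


Original: "script knock interact rider platform"
Words (1..n): script | knock | interact | rider | platform
Reversed (n..1): platform | rider | interact | knock | script
Result = "platform rider interact knock script"


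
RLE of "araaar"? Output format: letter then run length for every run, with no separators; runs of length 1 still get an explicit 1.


String: "araaar"
Scanning for consecutive runs:
  'a' x 1
  'r' x 1
  'a' x 3
  'r' x 1
RLE = "a1r1a3r1"


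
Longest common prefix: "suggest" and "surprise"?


Word 1: "suggest"
Word 2: "surprise"
Comparing from start:
  Pos 0: 's' == 's'
  Pos 1: 'u' == 'u'
  Pos 2: 'g' != 'r' (stop)
LCP = "su" (length 2)


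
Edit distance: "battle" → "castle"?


Word 1: "battle" (length 6)
Word 2: "castle" (length 6)
One optimal edit sequence (insert/delete/substitute each cost 1):
  1. substitute 'b' -> 'c'  (+1)
  2. keep 'a'
  3. substitute 't' -> 's'  (+1)
  4. keep 't'
  5. keep 'l'
  6. keep 'e'
Total edit operations: 2
Edit distance = 2


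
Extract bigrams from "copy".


Word: "copy" (length 4)
Number of bigrams = 4 - 2 + 1 = 3
  Position 0: "co"
  Position 1: "op"
  Position 2: "py"
Bigrams = "co", "op", "py"


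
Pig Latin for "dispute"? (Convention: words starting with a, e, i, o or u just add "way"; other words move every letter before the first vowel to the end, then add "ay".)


Word: "dispute"
Starts with consonant(s) → move to end, add 'ay'
Consonant cluster: "d"
Pig Latin = "isputeday"


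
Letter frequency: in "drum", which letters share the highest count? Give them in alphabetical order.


Word: "drum"
Letter counts:
  'd': 1
  'm': 1
  'r': 1
  'u': 1
Maximum count = 1
Most frequent = 'd', 'm', 'r', 'u' (1 time each)


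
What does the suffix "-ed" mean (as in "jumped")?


Suffix: -ed
Example: jumped (jump + -ed)
Meaning = past tense


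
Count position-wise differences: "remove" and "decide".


Comparing character by character (same length = 6):
  Pos 0: 'r' vs 'd' !=
  Pos 1: 'e' vs 'e' =
  Pos 2: 'm' vs 'c' !=
  Pos 3: 'o' vs 'i' !=
  Pos 4: 'v' vs 'd' !=
  Pos 5: 'e' vs 'e' =
Hamming distance = 4


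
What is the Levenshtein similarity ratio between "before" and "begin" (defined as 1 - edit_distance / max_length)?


Word 1: "before" (length 6)
Word 2: "begin" (length 5)
One optimal edit sequence:
  1. keep 'b'
  2. keep 'e'
  3. delete 'f'  (+1)
  4. substitute 'o' -> 'g'  (+1)
  5. substitute 'r' -> 'i'  (+1)
  6. substitute 'e' -> 'n'  (+1)
Edit distance = 4
Max length = max(6, 5) = 6
Similarity = 1 - 4/6
= 0.3333


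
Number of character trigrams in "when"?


Word: "when" (length 4)
Number of 3-grams = length - 3 + 1 = 4 - 3 + 1
= 2


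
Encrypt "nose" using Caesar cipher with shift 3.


Word: "nose"
Shift: 3
Each letter → (letter + shift) mod 26:
  'n' (13) + 3 = 16 → 'q'
  'o' (14) + 3 = 17 → 'r'
  's' (18) + 3 = 21 → 'v'
  'e' (4) + 3 = 7 → 'h'
Result = "qrvh"


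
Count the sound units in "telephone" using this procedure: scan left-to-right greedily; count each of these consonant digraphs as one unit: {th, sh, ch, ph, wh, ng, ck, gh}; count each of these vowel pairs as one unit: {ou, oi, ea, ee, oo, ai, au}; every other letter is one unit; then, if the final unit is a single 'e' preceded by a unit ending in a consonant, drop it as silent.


Word: "telephone" (9 letters)
Left-to-right scan:
  [1] 't' (letter)
  [2] 'e' (letter)
  [3] 'l' (letter)
  [4] 'e' (letter)
  [5] 'ph' (digraph)
  [6] 'o' (letter)
  [7] 'n' (letter)
  [8] 'e' (letter)
Units from scan: 8
Final unit is 'e' after a consonant -> drop as silent (-1)
Sound units = 7 units


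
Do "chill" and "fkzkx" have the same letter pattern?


Pattern of "chill": [0, 1, 2, 3, 3]
Pattern of "fkzkx": [0, 1, 2, 1, 3]
Patterns do not match
Same pattern = No


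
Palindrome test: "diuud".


Word: "diuud"
Reversed: "duuid"
Forward == Backward? diuud != duuid
Palindrome = No


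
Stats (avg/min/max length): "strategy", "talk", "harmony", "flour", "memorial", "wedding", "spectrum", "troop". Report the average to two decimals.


Lengths: "strategy"=8, "talk"=4, "harmony"=7, "flour"=5, "memorial"=8, "wedding"=7, "spectrum"=8, "troop"=5
Sum = 52, Count = 8
Average = 52/8 = 6.50
= avg=6.50, min=4, max=8


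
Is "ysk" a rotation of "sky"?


Word: "sky", Candidate: "ysk"
Method: check if candidate is substring of word+word
"skysky" contains "ysk"? Yes
Is rotation = Yes


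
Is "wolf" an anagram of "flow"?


Word 1: "flow" → sorted: flow
Word 2: "wolf" → sorted: flow
Same letters? flow == flow
Anagram = Yes


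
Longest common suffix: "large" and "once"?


Word 1: "large"
Word 2: "once"
Comparing from end:
  Pos -1: 'e' == 'e'
  Pos -2: 'g' != 'c' (stop)
LCS = "e" (length 1)


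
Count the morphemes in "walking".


Word: "walking"
Morphemes: walk / -ing
Each morpheme carries meaning
= 2 morphemes


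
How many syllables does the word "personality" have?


Word: "personality"
Syllable breakdown: per-son-al-i-ty
Counting: 5 parts
= 5 syllables


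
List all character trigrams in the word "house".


Word: "house" (length 5)
Number of trigrams = 5 - 3 + 1 = 3
  Position 0: "hou"
  Position 1: "ous"
  Position 2: "use"
Trigrams = "hou", "ous", "use"


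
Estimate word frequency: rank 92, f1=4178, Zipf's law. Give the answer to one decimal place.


Zipf's law: f(r) = f(1) / r
f(1) = 4178
f(92) = 4178 / 92
= 45.4 occurrences


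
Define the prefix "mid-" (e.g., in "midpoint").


Prefix: mid-
Example: midpoint = mid- + point
Meaning = middle


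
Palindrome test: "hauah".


Word: "hauah"
Reversed: "hauah"
Forward == Backward? hauah == hauah
Palindrome = Yes


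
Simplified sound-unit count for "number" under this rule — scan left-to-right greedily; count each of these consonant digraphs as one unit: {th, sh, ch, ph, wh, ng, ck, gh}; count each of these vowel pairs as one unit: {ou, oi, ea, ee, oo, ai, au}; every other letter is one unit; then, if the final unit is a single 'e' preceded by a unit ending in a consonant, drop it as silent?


Word: "number" (6 letters)
Left-to-right scan:
  (1) 'n' (letter)
  (2) 'u' (letter)
  (3) 'm' (letter)
  (4) 'b' (letter)
  (5) 'e' (letter)
  (6) 'r' (letter)
Units from scan: 6
Sound units = 6 units


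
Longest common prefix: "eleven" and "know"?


Word 1: "eleven"
Word 2: "know"
Comparing from start:
  Pos 0: 'e' != 'k' (stop)
LCP = "" (length 0)


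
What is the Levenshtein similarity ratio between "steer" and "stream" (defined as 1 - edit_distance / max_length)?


Word 1: "steer" (length 5)
Word 2: "stream" (length 6)
One optimal edit sequence:
  1. keep 's'
  2. keep 't'
  3. insert 'r'  (+1)
  4. keep 'e'
  5. substitute 'e' -> 'a'  (+1)
  6. substitute 'r' -> 'm'  (+1)
Edit distance = 3
Max length = max(5, 6) = 6
Similarity = 1 - 3/6
= 0.5000


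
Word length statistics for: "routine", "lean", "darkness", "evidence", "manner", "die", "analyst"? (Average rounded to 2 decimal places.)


Lengths: "routine"=7, "lean"=4, "darkness"=8, "evidence"=8, "manner"=6, "die"=3, "analyst"=7
Sum = 43, Count = 7
Average = 43/7 = 6.14
= avg=6.14, min=3, max=8


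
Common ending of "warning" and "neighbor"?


Word 1: "warning"
Word 2: "neighbor"
Comparing from end:
  Pos -1: 'g' != 'r' (stop)
LCS = "" (length 0)


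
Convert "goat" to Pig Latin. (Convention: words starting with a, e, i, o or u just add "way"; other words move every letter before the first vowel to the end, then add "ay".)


Word: "goat"
Starts with consonant(s) → move to end, add 'ay'
Consonant cluster: "g"
Pig Latin = "oatgay"


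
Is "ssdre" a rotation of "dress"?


Word: "dress", Candidate: "ssdre"
Method: check if candidate is substring of word+word
"dressdress" contains "ssdre"? Yes
Is rotation = Yes


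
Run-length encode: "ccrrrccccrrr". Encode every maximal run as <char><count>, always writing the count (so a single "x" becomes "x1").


String: "ccrrrccccrrr"
Scanning for consecutive runs:
  'c' x 2
  'r' x 3
  'c' x 4
  'r' x 3
RLE = "c2r3c4r3"


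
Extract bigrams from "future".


Word: "future" (length 6)
Number of bigrams = 6 - 2 + 1 = 5
  Position 0: "fu"
  Position 1: "ut"
  Position 2: "tu"
  Position 3: "ur"
  Position 4: "re"
Bigrams = "fu", "ut", "tu", "ur", "re"


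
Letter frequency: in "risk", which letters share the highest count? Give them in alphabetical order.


Word: "risk"
Letter counts:
  'i': 1
  'k': 1
  'r': 1
  's': 1
Maximum count = 1
Most frequent = 'i', 'k', 'r', 's' (1 time each)


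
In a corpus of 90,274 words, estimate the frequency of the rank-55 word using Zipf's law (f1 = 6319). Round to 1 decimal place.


Zipf's law: f(r) = f(1) / r
f(1) = 6319
f(55) = 6319 / 55
= 114.9 occurrences


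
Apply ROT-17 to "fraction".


Word: "fraction"
Shift: 17
Each letter → (letter + shift) mod 26:
  'f' (5) + 17 = 22 → 'w'
  'r' (17) + 17 = 8 → 'i'
  'a' (0) + 17 = 17 → 'r'
  'c' (2) + 17 = 19 → 't'
  't' (19) + 17 = 10 → 'k'
  'i' (8) + 17 = 25 → 'z'
  'o' (14) + 17 = 5 → 'f'
  'n' (13) + 17 = 4 → 'e'
Result = "wirtkzfe"


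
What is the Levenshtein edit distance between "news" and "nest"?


Word 1: "news" (length 4)
Word 2: "nest" (length 4)
One optimal edit sequence (insert/delete/substitute each cost 1):
  1. keep 'n'
  2. keep 'e'
  3. substitute 'w' -> 's'  (+1)
  4. substitute 's' -> 't'  (+1)
Total edit operations: 2
Edit distance = 2


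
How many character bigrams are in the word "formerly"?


Word: "formerly" (length 8)
Number of 2-grams = length - 2 + 1 = 8 - 2 + 1
= 7


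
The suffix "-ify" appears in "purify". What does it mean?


Suffix: -ify
As in: purify -> pure + -ify, with a spelling change
Meaning = to make
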